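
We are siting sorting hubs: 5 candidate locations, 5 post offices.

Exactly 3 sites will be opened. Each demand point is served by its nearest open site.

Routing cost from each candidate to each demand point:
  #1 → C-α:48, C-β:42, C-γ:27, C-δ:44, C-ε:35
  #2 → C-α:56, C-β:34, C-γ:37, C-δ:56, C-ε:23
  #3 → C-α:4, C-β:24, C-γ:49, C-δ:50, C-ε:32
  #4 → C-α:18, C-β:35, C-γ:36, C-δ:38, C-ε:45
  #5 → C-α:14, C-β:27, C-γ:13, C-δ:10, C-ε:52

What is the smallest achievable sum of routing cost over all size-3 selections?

Open {#2, #3, #5}.
  C-α→#3 4, C-β→#3 24, C-γ→#5 13, C-δ→#5 10, C-ε→#2 23  ⇒ total 74.
Compare {#1, #3, #5}: total 83.
Compare {#3, #4, #5}: total 83.
No size-3 selection does better; minimum is 74.

74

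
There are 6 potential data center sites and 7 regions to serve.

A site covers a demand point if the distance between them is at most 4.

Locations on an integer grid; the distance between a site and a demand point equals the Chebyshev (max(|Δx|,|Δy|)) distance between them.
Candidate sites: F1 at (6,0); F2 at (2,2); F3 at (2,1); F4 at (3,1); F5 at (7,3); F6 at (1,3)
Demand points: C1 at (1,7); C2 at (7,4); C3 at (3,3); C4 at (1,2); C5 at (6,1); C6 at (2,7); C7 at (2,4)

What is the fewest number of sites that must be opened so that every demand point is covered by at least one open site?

2

Coverage sets (demand points within 4 of each site):
  F1: {C2, C3, C5, C7}
  F2: {C3, C4, C5, C7}
  F3: {C3, C4, C5, C7}
  F4: {C2, C3, C4, C5, C7}
  F5: {C2, C3, C5}
  F6: {C1, C3, C4, C6, C7}
No single site covers all 7 demand points.
But {F1, F6} covers everything, so the minimum is 2.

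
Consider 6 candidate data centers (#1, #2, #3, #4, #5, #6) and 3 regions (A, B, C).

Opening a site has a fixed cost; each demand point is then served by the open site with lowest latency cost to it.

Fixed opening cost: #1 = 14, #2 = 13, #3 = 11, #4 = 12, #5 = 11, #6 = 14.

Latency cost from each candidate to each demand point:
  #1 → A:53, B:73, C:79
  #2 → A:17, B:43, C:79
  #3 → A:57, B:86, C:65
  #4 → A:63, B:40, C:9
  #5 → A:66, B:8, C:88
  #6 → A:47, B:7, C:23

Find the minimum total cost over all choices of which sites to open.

70

Open {#2, #4, #5}: assign each demand point to its cheapest open site.
  A→#2 17, B→#5 8, C→#4 9
  latency cost 34, fixed 36 → total 70.
Compare {#2, #4, #6}: latency cost 33 + fixed 39 = 72.
Compare {#2, #6}: latency cost 47 + fixed 27 = 74.
Compare {#2, #3, #4, #5}: latency cost 34 + fixed 47 = 81.
All other subsets cost ≥ 72. Minimum total cost: 70.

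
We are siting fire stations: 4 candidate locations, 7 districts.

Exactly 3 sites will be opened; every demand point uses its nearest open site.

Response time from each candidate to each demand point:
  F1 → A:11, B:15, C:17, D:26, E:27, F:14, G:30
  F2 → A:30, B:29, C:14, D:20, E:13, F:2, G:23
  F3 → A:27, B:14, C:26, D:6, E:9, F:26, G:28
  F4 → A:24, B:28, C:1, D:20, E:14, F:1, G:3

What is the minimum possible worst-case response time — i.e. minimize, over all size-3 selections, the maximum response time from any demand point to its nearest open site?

14

Open {F1, F3, F4}.
  Farthest demand point is B at response time 14 (to F3); all others are ≤ 14.
With {F1, F2, F4} the worst case is 20.
With {F1, F2, F3} the worst case is 23.
No size-3 selection achieves below 14.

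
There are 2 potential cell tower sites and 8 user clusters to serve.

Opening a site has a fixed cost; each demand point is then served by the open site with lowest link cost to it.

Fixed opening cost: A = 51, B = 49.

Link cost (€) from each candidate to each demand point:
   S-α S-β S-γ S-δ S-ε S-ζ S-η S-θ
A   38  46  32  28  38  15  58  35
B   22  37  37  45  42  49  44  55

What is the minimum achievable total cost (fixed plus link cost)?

341

Open {A}: assign each demand point to its cheapest open site.
  S-α→A 38, S-β→A 46, S-γ→A 32, S-δ→A 28, S-ε→A 38, S-ζ→A 15, S-η→A 58, S-θ→A 35
  link cost 290, fixed 51 → total 341.
Compare {A, B}: link cost 251 + fixed 100 = 351.
Compare {B}: link cost 331 + fixed 49 = 380.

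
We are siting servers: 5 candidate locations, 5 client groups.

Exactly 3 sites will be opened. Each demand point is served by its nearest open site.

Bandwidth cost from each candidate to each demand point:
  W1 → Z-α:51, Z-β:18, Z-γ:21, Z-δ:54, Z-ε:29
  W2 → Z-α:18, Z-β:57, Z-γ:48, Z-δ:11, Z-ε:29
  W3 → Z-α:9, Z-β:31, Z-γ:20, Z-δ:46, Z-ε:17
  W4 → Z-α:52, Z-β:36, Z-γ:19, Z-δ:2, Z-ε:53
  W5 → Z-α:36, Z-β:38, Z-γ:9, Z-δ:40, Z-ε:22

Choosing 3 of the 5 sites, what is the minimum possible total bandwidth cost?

65

Open {W1, W3, W4}.
  Z-α→W3 9, Z-β→W1 18, Z-γ→W4 19, Z-δ→W4 2, Z-ε→W3 17  ⇒ total 65.
Compare {W3, W4, W5}: total 68.
Compare {W1, W2, W3}: total 75.
No size-3 selection does better; minimum is 65.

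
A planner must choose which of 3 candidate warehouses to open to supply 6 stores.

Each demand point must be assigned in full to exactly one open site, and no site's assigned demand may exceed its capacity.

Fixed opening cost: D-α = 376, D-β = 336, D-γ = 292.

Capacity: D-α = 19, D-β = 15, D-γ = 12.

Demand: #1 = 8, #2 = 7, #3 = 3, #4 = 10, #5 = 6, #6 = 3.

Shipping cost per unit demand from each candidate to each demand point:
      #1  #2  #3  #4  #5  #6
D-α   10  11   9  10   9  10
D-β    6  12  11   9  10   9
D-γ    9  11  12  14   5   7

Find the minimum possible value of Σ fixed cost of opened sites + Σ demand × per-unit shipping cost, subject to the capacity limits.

1313

Open {D-α, D-β, D-γ}; cheapest assignment that respects the capacities:
  D-α (cap 19, load 17): #2, #4 — cost 7×11 + 10×10 = 177
  D-β (cap 15, load 11): #1, #3 — cost 8×6 + 3×11 = 81
  D-γ (cap 12, load 9): #5, #6 — cost 6×5 + 3×7 = 51
  Shipping 309, fixed 1004 → total 1313.
  Any other capacity-feasible assignment to {D-α, D-β, D-γ} ships for at least 309.
Total demand is 37 and no other set of sites has combined capacity ≥ 37, so {D-α, D-β, D-γ} is the only feasible choice of open sites. Minimum: 1313.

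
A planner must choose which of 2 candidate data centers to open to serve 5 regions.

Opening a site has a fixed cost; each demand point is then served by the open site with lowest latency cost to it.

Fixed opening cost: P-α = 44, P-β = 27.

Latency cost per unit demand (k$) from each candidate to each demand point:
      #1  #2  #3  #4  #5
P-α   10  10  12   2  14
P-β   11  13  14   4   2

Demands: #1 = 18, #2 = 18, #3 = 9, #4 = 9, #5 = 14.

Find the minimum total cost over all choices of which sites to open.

585

Open {P-α, P-β}: assign each demand point to its cheapest open site.
  #1→P-α 18×10=180, #2→P-α 18×10=180, #3→P-α 9×12=108, #4→P-α 9×2=18, #5→P-β 14×2=28
  latency cost 514, fixed 71 → total 585.
Compare {P-β}: latency cost 622 + fixed 27 = 649.
Compare {P-α}: latency cost 682 + fixed 44 = 726.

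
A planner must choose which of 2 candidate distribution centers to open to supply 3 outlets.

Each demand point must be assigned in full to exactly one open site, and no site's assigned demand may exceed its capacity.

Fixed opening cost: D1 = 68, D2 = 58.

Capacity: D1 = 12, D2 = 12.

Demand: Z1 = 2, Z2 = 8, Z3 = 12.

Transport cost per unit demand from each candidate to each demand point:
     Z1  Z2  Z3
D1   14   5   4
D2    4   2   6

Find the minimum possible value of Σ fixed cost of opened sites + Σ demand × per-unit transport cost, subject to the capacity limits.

198

Open {D1, D2}; cheapest assignment that respects the capacities:
  D1 (cap 12, load 12): Z3 — cost 12×4 = 48
  D2 (cap 12, load 10): Z1, Z2 — cost 2×4 + 8×2 = 24
  Shipping 72, fixed 126 → total 198.
  Any other capacity-feasible assignment to {D1, D2} ships for at least 72.
Total demand is 22 and no other set of sites has combined capacity ≥ 22, so {D1, D2} is the only feasible choice of open sites. Minimum: 198.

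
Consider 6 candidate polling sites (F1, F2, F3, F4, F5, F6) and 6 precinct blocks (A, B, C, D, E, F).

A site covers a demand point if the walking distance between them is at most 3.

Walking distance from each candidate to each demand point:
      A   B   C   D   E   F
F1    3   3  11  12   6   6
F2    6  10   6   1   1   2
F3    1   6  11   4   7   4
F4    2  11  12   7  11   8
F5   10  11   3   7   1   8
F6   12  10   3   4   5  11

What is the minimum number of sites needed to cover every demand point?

3

Coverage sets (demand points within 3 of each site):
  F1: {A, B}
  F2: {D, E, F}
  F3: {A}
  F4: {A}
  F5: {C, E}
  F6: {C}
No 2 sites suffice: every size-2 union leaves at least one demand point uncovered.
But {F1, F2, F5} covers everything, so the minimum is 3.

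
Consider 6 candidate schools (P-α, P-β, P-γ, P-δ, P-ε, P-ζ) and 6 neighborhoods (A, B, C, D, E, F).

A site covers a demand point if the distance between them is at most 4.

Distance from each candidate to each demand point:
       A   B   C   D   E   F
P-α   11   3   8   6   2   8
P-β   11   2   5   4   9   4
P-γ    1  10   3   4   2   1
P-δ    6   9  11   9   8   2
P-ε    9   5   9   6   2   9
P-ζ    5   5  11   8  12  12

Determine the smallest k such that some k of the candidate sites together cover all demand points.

Coverage sets (demand points within 4 of each site):
  P-α: {B, E}
  P-β: {B, D, F}
  P-γ: {A, C, D, E, F}
  P-δ: {F}
  P-ε: {E}
  P-ζ: {}
No single site covers all 6 demand points.
But {P-α, P-γ} covers everything, so the minimum is 2.

2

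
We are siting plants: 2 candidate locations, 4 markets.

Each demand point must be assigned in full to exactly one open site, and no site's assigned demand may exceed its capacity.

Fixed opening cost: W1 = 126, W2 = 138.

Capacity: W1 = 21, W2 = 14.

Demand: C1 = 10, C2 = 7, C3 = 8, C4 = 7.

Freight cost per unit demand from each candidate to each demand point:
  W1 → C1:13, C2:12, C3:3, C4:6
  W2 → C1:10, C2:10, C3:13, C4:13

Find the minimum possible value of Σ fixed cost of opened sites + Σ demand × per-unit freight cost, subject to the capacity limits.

579

Open {W1, W2}; cheapest assignment that respects the capacities:
  W1 (cap 21, load 18): C1, C3 — cost 10×13 + 8×3 = 154
  W2 (cap 14, load 14): C2, C4 — cost 7×10 + 7×13 = 161
  Shipping 315, fixed 264 → total 579.
  Any other capacity-feasible assignment to {W1, W2} ships for at least 315.
Total demand is 32 and no other set of sites has combined capacity ≥ 32, so {W1, W2} is the only feasible choice of open sites. Minimum: 579.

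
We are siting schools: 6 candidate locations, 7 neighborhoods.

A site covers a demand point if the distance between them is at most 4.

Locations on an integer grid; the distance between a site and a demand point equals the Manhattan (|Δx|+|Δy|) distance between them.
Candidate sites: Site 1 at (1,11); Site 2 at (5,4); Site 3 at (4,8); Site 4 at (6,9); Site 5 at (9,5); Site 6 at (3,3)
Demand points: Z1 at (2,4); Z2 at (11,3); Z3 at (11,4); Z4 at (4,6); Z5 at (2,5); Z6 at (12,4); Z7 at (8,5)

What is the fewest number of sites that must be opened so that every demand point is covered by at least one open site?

Coverage sets (demand points within 4 of each site):
  Site 1: {}
  Site 2: {Z1, Z4, Z5, Z7}
  Site 3: {Z4}
  Site 4: {}
  Site 5: {Z2, Z3, Z6, Z7}
  Site 6: {Z1, Z4, Z5}
No single site covers all 7 demand points.
But {Site 2, Site 5} covers everything, so the minimum is 2.

2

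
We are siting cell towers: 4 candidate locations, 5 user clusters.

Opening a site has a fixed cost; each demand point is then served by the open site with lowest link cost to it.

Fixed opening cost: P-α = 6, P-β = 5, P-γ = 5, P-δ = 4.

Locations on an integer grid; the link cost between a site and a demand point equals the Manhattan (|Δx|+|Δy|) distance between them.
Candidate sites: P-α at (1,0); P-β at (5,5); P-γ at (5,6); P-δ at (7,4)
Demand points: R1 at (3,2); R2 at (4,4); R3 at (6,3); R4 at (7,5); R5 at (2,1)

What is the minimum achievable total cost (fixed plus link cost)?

Open {P-α, P-δ}: assign each demand point to its cheapest open site.
  R1→P-α 4, R2→P-δ 3, R3→P-δ 2, R4→P-δ 1, R5→P-α 2
  link cost 12, fixed 10 → total 22.
Compare {P-β}: link cost 19 + fixed 5 = 24.
Compare {P-δ}: link cost 20 + fixed 4 = 24.
Compare {P-α, P-β}: link cost 13 + fixed 11 = 24.
All other subsets cost ≥ 24. Minimum total cost: 22.

22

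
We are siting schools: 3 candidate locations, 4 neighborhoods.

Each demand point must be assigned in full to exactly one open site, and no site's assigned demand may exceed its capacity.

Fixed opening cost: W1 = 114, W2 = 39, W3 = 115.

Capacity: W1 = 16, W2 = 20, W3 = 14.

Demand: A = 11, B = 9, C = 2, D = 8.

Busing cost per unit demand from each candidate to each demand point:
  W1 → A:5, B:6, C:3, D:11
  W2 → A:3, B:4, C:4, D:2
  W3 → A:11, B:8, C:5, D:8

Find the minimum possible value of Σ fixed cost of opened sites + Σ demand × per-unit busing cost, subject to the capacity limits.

Open {W1, W2}; cheapest assignment that respects the capacities:
  W1 (cap 16, load 11): B, C — cost 9×6 + 2×3 = 60
  W2 (cap 20, load 19): A, D — cost 11×3 + 8×2 = 49
  Shipping 109, fixed 153 → total 262.
  Any other capacity-feasible assignment to {W1, W2} ships for at least 109.
Compare {W2, W3}: its best feasible assignment gives total 285.
Compare {W1, W2, W3}: its best feasible assignment gives total 377.
Every other set of open sites that can feasibly serve all demand totals ≥ 285 even under its best assignment. Minimum: 262.

262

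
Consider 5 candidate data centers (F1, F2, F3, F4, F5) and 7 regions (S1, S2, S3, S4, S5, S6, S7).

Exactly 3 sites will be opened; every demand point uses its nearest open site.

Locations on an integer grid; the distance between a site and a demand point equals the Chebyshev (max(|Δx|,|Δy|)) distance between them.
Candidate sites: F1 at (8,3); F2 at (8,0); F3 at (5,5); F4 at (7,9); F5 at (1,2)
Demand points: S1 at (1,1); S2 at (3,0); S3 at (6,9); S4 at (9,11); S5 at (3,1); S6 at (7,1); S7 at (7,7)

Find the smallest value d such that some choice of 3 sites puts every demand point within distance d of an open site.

Open {F1, F4, F5}.
  Farthest demand point is S2 at distance 2 (to F5); all others are ≤ 2.
With {F2, F4, F5} the worst case is 2.
With {F3, F4, F5} the worst case is 4.
No size-3 selection achieves below 2.

2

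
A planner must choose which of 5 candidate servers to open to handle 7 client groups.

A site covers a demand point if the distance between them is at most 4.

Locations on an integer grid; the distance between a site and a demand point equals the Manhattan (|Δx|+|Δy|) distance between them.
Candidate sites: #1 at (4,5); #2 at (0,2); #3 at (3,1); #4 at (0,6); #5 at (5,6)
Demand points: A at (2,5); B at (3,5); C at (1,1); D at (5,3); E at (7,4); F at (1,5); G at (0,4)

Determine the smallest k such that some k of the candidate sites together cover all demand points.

Coverage sets (demand points within 4 of each site):
  #1: {A, B, D, E, F}
  #2: {C, F, G}
  #3: {B, C, D}
  #4: {A, B, F, G}
  #5: {A, B, D, E}
No single site covers all 7 demand points.
But {#1, #2} covers everything, so the minimum is 2.

2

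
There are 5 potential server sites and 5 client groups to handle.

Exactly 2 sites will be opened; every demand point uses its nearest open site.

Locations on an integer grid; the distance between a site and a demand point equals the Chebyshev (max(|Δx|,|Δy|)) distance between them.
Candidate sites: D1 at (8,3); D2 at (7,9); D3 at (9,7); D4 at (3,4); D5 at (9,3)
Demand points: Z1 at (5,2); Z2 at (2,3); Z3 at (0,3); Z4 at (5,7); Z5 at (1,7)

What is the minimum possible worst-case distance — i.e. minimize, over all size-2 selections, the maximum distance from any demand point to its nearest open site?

3

Open {D1, D4}.
  Farthest demand point is Z3 at distance 3 (to D4); all others are ≤ 3.
With {D2, D4} the worst case is 3.
With {D3, D4} the worst case is 3.
No size-2 selection achieves below 3.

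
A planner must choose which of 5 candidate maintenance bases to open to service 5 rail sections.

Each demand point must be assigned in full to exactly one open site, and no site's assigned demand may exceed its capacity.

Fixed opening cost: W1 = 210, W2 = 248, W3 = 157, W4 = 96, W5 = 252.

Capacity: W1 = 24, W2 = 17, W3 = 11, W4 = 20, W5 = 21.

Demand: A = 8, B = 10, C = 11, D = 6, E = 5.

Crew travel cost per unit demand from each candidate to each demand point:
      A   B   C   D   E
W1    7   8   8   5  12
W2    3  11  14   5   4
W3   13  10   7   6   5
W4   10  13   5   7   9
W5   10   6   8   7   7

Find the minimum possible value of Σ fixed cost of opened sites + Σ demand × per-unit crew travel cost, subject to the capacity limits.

Open {W1, W4}; cheapest assignment that respects the capacities:
  W1 (cap 24, load 24): A, B, D — cost 8×7 + 10×8 + 6×5 = 166
  W4 (cap 20, load 16): C, E — cost 11×5 + 5×9 = 100
  Shipping 266, fixed 306 → total 572.
  Any other capacity-feasible assignment to {W1, W4} ships for at least 266.
Compare {W4, W5}: its best feasible assignment gives total 620.
Compare {W1, W3, W4}: its best feasible assignment gives total 709.
Every other set of open sites that can feasibly serve all demand totals ≥ 620 even under its best assignment. Minimum: 572.

572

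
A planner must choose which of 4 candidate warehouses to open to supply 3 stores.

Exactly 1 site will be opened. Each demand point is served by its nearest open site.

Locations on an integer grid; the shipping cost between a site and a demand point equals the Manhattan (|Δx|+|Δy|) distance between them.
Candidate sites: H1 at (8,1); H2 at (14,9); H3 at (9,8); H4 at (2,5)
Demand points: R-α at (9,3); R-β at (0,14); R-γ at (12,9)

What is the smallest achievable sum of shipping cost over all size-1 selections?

24

Open {H3}.
  R-α→H3 5, R-β→H3 15, R-γ→H3 4  ⇒ total 24.
Compare {H2}: total 32.
Compare {H4}: total 34.
No size-1 selection does better; minimum is 24.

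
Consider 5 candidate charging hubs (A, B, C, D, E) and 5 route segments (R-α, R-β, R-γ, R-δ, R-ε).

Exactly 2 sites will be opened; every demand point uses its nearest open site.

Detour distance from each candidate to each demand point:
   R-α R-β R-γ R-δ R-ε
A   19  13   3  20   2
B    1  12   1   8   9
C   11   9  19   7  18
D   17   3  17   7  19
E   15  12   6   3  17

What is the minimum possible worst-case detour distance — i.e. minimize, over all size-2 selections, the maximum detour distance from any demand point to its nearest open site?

Open {B, C}.
  Farthest demand point is R-β at detour distance 9 (to C); all others are ≤ 9.
With {B, D} the worst case is 9.
With {A, C} the worst case is 11.
No size-2 selection achieves below 9.

9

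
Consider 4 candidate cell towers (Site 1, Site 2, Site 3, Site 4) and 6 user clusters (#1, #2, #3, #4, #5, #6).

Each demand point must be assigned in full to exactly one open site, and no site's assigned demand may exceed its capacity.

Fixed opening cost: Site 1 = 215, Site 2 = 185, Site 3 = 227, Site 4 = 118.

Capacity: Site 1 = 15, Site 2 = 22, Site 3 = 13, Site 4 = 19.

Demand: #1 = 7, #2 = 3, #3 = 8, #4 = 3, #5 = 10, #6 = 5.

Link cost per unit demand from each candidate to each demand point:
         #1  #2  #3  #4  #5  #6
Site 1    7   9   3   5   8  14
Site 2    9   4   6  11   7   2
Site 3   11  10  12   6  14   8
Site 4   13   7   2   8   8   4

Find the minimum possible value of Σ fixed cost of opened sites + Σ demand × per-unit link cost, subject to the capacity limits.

507

Open {Site 2, Site 4}; cheapest assignment that respects the capacities:
  Site 2 (cap 22, load 22): #1, #5, #6 — cost 7×9 + 10×7 + 5×2 = 143
  Site 4 (cap 19, load 14): #2, #3, #4 — cost 3×7 + 8×2 + 3×8 = 61
  Shipping 204, fixed 303 → total 507.
  Any other capacity-feasible assignment to {Site 2, Site 4} ships for at least 204.
Compare {Site 1, Site 2}: its best feasible assignment gives total 598.
Compare {Site 1, Site 2, Site 4}: its best feasible assignment gives total 690.
Every other set of open sites that can feasibly serve all demand totals ≥ 598 even under its best assignment. Minimum: 507.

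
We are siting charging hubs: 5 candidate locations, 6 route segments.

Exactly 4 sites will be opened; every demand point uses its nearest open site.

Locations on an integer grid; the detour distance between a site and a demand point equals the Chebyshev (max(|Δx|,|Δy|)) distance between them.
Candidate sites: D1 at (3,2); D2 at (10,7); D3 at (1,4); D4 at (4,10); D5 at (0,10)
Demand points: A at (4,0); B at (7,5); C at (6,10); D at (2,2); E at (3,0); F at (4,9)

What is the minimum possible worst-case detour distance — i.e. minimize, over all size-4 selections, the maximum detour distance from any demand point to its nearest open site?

3

Open {D1, D2, D3, D4}.
  Farthest demand point is B at detour distance 3 (to D2); all others are ≤ 3.
With {D1, D2, D4, D5} the worst case is 3.
With {D1, D2, D3, D5} the worst case is 4.
No size-4 selection achieves below 3.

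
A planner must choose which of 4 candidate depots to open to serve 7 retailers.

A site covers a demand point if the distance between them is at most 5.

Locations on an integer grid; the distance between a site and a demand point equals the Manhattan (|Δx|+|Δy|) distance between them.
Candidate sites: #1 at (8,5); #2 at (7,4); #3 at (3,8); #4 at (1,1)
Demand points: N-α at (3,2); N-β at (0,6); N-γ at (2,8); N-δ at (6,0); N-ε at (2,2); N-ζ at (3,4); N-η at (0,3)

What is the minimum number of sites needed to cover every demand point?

3

Coverage sets (demand points within 5 of each site):
  #1: {}
  #2: {N-δ, N-ζ}
  #3: {N-β, N-γ, N-ζ}
  #4: {N-α, N-ε, N-ζ, N-η}
No 2 sites suffice: every size-2 union leaves at least one demand point uncovered.
But {#2, #3, #4} covers everything, so the minimum is 3.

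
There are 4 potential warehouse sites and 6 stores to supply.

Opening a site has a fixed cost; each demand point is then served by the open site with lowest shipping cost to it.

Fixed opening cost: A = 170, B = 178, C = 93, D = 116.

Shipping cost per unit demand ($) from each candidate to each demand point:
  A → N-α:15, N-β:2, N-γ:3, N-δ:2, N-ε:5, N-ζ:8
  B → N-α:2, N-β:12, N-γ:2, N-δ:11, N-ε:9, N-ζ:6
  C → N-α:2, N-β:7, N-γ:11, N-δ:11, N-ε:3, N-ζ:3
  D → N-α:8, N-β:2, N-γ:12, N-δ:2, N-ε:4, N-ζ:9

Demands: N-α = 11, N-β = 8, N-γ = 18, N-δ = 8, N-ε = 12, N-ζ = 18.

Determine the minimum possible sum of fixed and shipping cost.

Open {A, C}: assign each demand point to its cheapest open site.
  N-α→C 11×2=22, N-β→A 8×2=16, N-γ→A 18×3=54, N-δ→A 8×2=16, N-ε→C 12×3=36, N-ζ→C 18×3=54
  shipping cost 198, fixed 263 → total 461.
Compare {B, D}: shipping cost 246 + fixed 294 = 540.
Compare {C}: shipping cost 454 + fixed 93 = 547.
Compare {C, D}: shipping cost 342 + fixed 209 = 551.
All other subsets cost ≥ 540. Minimum total cost: 461.

461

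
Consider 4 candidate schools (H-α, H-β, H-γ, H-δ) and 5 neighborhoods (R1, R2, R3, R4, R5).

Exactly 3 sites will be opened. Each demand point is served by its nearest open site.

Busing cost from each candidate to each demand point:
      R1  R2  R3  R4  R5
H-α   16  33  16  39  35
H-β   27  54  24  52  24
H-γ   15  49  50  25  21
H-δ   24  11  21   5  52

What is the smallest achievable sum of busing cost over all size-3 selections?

Open {H-α, H-γ, H-δ}.
  R1→H-γ 15, R2→H-δ 11, R3→H-α 16, R4→H-δ 5, R5→H-γ 21  ⇒ total 68.
Compare {H-α, H-β, H-δ}: total 72.
Compare {H-β, H-γ, H-δ}: total 73.
No size-3 selection does better; minimum is 68.

68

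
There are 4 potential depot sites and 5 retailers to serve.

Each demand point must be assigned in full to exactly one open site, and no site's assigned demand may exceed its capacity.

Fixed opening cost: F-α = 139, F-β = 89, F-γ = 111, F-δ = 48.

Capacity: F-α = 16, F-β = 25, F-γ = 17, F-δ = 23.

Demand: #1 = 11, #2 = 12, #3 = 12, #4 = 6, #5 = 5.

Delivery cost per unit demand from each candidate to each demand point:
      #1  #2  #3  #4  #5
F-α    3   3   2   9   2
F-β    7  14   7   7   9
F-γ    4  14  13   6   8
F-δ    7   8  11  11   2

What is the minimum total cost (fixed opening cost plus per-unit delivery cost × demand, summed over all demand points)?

470

Open {F-β, F-δ}; cheapest assignment that respects the capacities:
  F-β (cap 25, load 23): #1, #3 — cost 11×7 + 12×7 = 161
  F-δ (cap 23, load 23): #2, #4, #5 — cost 12×8 + 6×11 + 5×2 = 172
  Shipping 333, fixed 137 → total 470.
  Any other capacity-feasible assignment to {F-β, F-δ} ships for at least 333.
Compare {F-α, F-γ, F-δ}: its best feasible assignment gives total 508.
Compare {F-β, F-γ, F-δ}: its best feasible assignment gives total 518.
Every other set of open sites that can feasibly serve all demand totals ≥ 508 even under its best assignment. Minimum: 470.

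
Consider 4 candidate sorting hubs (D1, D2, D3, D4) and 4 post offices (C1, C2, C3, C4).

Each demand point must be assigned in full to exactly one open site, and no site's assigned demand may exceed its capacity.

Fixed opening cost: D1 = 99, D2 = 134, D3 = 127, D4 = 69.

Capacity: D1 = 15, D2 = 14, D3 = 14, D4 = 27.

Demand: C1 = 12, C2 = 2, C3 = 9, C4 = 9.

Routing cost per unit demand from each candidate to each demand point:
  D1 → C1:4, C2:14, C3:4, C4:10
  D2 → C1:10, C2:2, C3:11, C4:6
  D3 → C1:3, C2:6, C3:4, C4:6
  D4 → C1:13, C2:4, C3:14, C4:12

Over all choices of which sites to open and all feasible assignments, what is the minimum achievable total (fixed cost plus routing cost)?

458

Open {D1, D4}; cheapest assignment that respects the capacities:
  D1 (cap 15, load 12): C1 — cost 12×4 = 48
  D4 (cap 27, load 20): C2, C3, C4 — cost 2×4 + 9×14 + 9×12 = 242
  Shipping 290, fixed 168 → total 458.
  Any other capacity-feasible assignment to {D1, D4} ships for at least 290.
Compare {D3, D4}: its best feasible assignment gives total 474.
Compare {D1, D3, D4}: its best feasible assignment gives total 483.
Every other set of open sites that can feasibly serve all demand totals ≥ 474 even under its best assignment. Minimum: 458.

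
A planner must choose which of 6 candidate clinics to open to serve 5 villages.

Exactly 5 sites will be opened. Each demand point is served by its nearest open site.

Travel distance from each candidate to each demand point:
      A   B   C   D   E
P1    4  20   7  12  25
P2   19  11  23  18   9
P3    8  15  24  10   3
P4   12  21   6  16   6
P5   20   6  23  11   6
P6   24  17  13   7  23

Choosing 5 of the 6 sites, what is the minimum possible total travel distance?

Open {P1, P3, P4, P5, P6}.
  A→P1 4, B→P5 6, C→P4 6, D→P6 7, E→P3 3  ⇒ total 26.
Compare {P1, P2, P3, P5, P6}: total 27.
Compare {P1, P2, P3, P4, P5}: total 29.
No size-5 selection does better; minimum is 26.

26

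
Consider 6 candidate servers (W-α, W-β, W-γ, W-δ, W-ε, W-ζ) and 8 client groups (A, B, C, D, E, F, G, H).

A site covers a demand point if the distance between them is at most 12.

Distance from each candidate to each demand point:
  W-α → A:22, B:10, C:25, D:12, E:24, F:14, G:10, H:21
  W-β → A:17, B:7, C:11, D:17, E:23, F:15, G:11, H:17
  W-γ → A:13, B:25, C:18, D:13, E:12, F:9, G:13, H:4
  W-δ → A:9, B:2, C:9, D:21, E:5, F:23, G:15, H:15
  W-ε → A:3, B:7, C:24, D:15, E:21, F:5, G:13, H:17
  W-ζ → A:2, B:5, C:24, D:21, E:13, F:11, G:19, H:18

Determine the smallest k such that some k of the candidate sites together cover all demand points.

3

Coverage sets (demand points within 12 of each site):
  W-α: {B, D, G}
  W-β: {B, C, G}
  W-γ: {E, F, H}
  W-δ: {A, B, C, E}
  W-ε: {A, B, F}
  W-ζ: {A, B, F}
No 2 sites suffice: every size-2 union leaves at least one demand point uncovered.
But {W-α, W-γ, W-δ} covers everything, so the minimum is 3.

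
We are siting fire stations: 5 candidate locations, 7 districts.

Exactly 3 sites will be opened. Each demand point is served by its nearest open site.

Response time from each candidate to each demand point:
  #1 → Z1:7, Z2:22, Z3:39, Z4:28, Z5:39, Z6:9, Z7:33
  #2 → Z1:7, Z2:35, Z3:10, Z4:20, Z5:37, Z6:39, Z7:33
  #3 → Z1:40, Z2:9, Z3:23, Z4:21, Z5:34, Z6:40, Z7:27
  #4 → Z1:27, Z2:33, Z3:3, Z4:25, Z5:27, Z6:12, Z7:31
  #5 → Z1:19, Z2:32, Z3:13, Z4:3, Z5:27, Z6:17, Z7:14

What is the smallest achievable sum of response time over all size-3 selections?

Open {#1, #3, #5}.
  Z1→#1 7, Z2→#3 9, Z3→#5 13, Z4→#5 3, Z5→#5 27, Z6→#1 9, Z7→#5 14  ⇒ total 82.
Compare {#1, #4, #5}: total 85.
Compare {#2, #3, #5}: total 87.
No size-3 selection does better; minimum is 82.

82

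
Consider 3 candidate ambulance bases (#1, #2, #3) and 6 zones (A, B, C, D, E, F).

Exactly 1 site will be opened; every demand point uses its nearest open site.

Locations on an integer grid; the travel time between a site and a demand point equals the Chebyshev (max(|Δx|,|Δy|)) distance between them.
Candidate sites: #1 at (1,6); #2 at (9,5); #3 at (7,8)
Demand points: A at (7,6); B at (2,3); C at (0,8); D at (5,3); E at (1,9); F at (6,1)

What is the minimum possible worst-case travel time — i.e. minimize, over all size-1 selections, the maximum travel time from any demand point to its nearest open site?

Open {#1}.
  Farthest demand point is A at travel time 6 (to #1); all others are ≤ 6.
With {#3} the worst case is 7.
With {#2} the worst case is 9.
No size-1 selection achieves below 6.

6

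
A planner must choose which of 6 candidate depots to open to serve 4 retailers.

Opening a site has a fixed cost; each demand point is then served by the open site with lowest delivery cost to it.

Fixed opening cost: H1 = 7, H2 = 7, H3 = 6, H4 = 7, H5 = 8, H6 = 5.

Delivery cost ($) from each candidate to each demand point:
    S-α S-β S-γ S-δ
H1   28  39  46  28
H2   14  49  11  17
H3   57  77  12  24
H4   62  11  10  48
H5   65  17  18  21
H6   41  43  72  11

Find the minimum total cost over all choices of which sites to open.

65

Open {H2, H4, H6}: assign each demand point to its cheapest open site.
  S-α→H2 14, S-β→H4 11, S-γ→H4 10, S-δ→H6 11
  delivery cost 46, fixed 19 → total 65.
Compare {H2, H4}: delivery cost 52 + fixed 14 = 66.
Compare {H2, H3, H4, H6}: delivery cost 46 + fixed 25 = 71.
Compare {H2, H3, H4}: delivery cost 52 + fixed 20 = 72.
All other subsets cost ≥ 66. Minimum total cost: 65.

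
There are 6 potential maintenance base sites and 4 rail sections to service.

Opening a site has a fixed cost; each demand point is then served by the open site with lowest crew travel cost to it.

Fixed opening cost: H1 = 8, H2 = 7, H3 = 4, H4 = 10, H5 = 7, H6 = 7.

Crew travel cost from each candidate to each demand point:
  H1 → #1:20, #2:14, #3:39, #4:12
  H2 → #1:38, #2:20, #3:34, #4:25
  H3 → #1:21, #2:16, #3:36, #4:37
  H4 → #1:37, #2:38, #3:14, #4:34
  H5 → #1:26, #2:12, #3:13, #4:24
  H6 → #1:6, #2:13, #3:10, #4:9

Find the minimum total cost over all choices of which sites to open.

45

Open {H6}: assign each demand point to its cheapest open site.
  #1→H6 6, #2→H6 13, #3→H6 10, #4→H6 9
  crew travel cost 38, fixed 7 → total 45.
Compare {H3, H6}: crew travel cost 38 + fixed 11 = 49.
Compare {H5, H6}: crew travel cost 37 + fixed 14 = 51.
Compare {H2, H6}: crew travel cost 38 + fixed 14 = 52.
All other subsets cost ≥ 49. Minimum total cost: 45.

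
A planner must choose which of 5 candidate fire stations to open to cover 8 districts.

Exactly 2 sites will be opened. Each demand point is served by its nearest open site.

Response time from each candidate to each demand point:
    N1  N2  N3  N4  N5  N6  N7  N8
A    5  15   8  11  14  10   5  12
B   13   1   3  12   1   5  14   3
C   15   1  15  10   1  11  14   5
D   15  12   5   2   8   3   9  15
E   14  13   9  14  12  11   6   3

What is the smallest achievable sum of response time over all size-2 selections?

34

Open {A, B}.
  N1→A 5, N2→B 1, N3→B 3, N4→A 11, N5→B 1, N6→B 5, N7→A 5, N8→B 3  ⇒ total 34.
Compare {B, D}: total 35.
Compare {C, D}: total 41.
No size-2 selection does better; minimum is 34.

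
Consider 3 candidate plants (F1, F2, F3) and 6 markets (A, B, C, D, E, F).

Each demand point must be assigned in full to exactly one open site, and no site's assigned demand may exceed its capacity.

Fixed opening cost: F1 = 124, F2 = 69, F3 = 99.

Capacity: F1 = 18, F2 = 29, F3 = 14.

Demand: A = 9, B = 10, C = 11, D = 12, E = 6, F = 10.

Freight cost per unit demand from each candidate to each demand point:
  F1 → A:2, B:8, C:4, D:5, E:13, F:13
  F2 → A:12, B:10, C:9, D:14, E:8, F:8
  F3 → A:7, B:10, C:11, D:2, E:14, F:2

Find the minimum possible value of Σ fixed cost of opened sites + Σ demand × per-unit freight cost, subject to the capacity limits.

726

Open {F1, F2, F3}; cheapest assignment that respects the capacities:
  F1 (cap 18, load 17): C, E — cost 11×4 + 6×13 = 122
  F2 (cap 29, load 29): A, B, F — cost 9×12 + 10×10 + 10×8 = 288
  F3 (cap 14, load 12): D — cost 12×2 = 24
  Shipping 434, fixed 292 → total 726.
  Any other capacity-feasible assignment to {F1, F2, F3} ships for at least 434.
Total demand is 58 and no other set of sites has combined capacity ≥ 58, so {F1, F2, F3} is the only feasible choice of open sites. Minimum: 726.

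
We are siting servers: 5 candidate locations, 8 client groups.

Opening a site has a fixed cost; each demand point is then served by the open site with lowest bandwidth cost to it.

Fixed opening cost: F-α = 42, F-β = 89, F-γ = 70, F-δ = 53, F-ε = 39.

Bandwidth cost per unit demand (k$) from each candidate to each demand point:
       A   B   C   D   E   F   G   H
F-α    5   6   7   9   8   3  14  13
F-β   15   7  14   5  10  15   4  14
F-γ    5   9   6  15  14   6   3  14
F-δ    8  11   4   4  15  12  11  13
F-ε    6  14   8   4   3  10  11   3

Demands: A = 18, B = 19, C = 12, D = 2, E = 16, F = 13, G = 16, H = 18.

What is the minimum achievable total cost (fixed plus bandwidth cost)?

Open {F-α, F-γ, F-ε}: assign each demand point to its cheapest open site.
  A→F-α 18×5=90, B→F-α 19×6=114, C→F-γ 12×6=72, D→F-ε 2×4=8, E→F-ε 16×3=48, F→F-α 13×3=39, G→F-γ 16×3=48, H→F-ε 18×3=54
  bandwidth cost 473, fixed 151 → total 624.
Compare {F-α, F-γ, F-δ, F-ε}: bandwidth cost 449 + fixed 204 = 653.
Compare {F-α, F-β, F-ε}: bandwidth cost 501 + fixed 170 = 671.
Compare {F-γ, F-ε}: bandwidth cost 569 + fixed 109 = 678.
All other subsets cost ≥ 653. Minimum total cost: 624.

624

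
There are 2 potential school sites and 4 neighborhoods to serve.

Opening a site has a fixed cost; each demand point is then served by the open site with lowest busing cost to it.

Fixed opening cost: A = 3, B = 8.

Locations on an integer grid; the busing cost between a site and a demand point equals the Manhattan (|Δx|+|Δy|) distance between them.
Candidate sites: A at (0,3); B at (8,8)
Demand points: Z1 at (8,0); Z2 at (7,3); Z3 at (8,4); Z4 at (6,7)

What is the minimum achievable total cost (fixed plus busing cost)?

29

Open {B}: assign each demand point to its cheapest open site.
  Z1→B 8, Z2→B 6, Z3→B 4, Z4→B 3
  busing cost 21, fixed 8 → total 29.
Compare {A, B}: busing cost 21 + fixed 11 = 32.
Compare {A}: busing cost 37 + fixed 3 = 40.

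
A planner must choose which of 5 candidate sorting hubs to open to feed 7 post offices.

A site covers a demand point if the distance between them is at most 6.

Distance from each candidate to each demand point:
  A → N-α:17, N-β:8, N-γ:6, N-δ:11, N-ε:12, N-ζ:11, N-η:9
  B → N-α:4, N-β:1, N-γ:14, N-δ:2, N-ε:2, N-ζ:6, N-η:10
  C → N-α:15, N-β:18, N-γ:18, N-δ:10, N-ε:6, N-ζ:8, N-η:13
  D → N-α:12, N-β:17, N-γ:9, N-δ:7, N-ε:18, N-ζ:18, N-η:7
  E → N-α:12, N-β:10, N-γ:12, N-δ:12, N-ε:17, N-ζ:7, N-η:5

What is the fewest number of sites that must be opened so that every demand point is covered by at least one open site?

Coverage sets (demand points within 6 of each site):
  A: {N-γ}
  B: {N-α, N-β, N-δ, N-ε, N-ζ}
  C: {N-ε}
  D: {}
  E: {N-η}
No 2 sites suffice: every size-2 union leaves at least one demand point uncovered.
But {A, B, E} covers everything, so the minimum is 3.

3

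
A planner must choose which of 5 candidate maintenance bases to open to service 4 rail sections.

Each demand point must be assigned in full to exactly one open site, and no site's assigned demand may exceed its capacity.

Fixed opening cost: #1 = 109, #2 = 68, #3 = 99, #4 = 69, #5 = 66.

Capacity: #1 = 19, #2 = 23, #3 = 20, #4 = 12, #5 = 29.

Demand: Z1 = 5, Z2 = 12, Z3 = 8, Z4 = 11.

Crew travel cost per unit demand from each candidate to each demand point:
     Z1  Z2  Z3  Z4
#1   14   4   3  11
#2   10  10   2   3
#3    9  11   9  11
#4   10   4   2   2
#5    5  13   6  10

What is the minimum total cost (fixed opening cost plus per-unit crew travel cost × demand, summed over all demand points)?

325

Open {#2, #4, #5}; cheapest assignment that respects the capacities:
  #2 (cap 23, load 19): Z3, Z4 — cost 8×2 + 11×3 = 49
  #4 (cap 12, load 12): Z2 — cost 12×4 = 48
  #5 (cap 29, load 5): Z1 — cost 5×5 = 25
  Shipping 122, fixed 203 → total 325.
  Any other capacity-feasible assignment to {#2, #4, #5} ships for at least 122.
Compare {#1, #2}: its best feasible assignment gives total 344.
Compare {#2, #5}: its best feasible assignment gives total 360.
Every other set of open sites that can feasibly serve all demand totals ≥ 344 even under its best assignment. Minimum: 325.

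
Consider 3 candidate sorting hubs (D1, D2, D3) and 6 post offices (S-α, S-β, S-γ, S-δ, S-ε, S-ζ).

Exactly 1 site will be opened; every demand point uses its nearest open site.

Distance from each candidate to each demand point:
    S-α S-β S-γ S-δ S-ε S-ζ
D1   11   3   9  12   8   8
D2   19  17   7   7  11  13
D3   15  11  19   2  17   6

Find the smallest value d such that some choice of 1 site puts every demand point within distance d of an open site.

Open {D1}.
  Farthest demand point is S-δ at distance 12 (to D1); all others are ≤ 12.
With {D2} the worst case is 19.
With {D3} the worst case is 19.
No size-1 selection achieves below 12.

12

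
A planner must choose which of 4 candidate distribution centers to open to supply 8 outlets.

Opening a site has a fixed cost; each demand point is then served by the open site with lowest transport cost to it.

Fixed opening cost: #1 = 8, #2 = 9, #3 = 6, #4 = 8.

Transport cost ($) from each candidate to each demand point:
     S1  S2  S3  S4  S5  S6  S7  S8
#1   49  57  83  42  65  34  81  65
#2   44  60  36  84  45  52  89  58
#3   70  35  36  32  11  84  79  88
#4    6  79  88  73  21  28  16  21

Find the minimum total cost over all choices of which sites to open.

199

Open {#3, #4}: assign each demand point to its cheapest open site.
  S1→#4 6, S2→#3 35, S3→#3 36, S4→#3 32, S5→#3 11, S6→#4 28, S7→#4 16, S8→#4 21
  transport cost 185, fixed 14 → total 199.
Compare {#1, #3, #4}: transport cost 185 + fixed 22 = 207.
Compare {#2, #3, #4}: transport cost 185 + fixed 23 = 208.
Compare {#1, #2, #3, #4}: transport cost 185 + fixed 31 = 216.
All other subsets cost ≥ 207. Minimum total cost: 199.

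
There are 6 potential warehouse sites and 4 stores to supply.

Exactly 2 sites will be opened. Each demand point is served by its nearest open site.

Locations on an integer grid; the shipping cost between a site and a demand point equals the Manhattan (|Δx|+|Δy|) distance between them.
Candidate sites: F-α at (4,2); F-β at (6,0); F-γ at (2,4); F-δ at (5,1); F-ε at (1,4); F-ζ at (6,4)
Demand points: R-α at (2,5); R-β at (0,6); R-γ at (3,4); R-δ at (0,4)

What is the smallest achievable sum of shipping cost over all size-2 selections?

6

Open {F-γ, F-ε}.
  R-α→F-γ 1, R-β→F-ε 3, R-γ→F-γ 1, R-δ→F-ε 1  ⇒ total 6.
Compare {F-α, F-γ}: total 8.
Compare {F-α, F-ε}: total 8.
No size-2 selection does better; minimum is 6.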